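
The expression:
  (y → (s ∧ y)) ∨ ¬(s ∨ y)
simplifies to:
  s ∨ ¬y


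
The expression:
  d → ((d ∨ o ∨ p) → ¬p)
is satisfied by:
  {p: False, d: False}
  {d: True, p: False}
  {p: True, d: False}


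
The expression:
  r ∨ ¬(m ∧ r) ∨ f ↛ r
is always true.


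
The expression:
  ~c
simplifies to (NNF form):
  ~c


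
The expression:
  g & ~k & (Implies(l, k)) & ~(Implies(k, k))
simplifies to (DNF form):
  False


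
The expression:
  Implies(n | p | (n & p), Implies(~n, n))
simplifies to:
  n | ~p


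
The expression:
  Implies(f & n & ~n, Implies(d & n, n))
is always true.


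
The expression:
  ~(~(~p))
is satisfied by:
  {p: False}


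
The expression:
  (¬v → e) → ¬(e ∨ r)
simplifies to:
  ¬e ∧ (¬r ∨ ¬v)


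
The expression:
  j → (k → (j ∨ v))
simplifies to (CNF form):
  True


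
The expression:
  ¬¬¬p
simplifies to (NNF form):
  ¬p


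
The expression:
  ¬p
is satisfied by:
  {p: False}


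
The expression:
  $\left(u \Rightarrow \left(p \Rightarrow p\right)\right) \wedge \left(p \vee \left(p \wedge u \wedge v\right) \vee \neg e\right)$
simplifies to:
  $p \vee \neg e$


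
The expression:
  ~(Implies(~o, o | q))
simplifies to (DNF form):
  ~o & ~q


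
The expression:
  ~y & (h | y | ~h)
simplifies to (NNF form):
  ~y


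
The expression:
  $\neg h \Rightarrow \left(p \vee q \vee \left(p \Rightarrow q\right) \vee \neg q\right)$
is always true.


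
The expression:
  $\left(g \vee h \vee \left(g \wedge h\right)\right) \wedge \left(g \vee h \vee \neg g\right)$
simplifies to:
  $g \vee h$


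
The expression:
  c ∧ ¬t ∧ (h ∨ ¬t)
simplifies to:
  c ∧ ¬t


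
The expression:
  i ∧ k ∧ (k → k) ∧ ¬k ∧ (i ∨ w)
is never true.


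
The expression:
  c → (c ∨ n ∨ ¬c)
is always true.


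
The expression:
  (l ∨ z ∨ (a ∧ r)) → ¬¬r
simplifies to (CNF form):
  (r ∨ ¬l) ∧ (r ∨ ¬z)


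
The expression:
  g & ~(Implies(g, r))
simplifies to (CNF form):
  g & ~r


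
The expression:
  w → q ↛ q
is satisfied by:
  {w: False}


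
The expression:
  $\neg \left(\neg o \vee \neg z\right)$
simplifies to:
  $o \wedge z$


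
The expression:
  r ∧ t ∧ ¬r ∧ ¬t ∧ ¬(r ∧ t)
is never true.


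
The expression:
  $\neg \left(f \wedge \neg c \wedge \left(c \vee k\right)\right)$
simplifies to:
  $c \vee \neg f \vee \neg k$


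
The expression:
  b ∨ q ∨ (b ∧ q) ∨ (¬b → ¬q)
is always true.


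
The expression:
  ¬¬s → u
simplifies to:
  u ∨ ¬s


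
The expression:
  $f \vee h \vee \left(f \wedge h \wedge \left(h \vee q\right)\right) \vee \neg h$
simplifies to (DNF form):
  $\text{True}$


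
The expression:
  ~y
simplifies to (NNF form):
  ~y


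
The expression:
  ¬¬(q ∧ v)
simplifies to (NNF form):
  q ∧ v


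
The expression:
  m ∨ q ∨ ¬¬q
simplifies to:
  m ∨ q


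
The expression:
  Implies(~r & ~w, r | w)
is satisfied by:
  {r: True, w: True}
  {r: True, w: False}
  {w: True, r: False}


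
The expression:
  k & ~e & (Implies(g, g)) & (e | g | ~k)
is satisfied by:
  {g: True, k: True, e: False}


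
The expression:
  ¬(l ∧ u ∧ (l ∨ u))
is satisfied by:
  {l: False, u: False}
  {u: True, l: False}
  {l: True, u: False}


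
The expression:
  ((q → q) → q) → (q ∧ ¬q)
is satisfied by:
  {q: False}


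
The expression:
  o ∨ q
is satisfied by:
  {q: True, o: True}
  {q: True, o: False}
  {o: True, q: False}


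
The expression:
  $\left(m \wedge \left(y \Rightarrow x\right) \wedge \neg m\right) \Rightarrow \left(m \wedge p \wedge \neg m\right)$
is always true.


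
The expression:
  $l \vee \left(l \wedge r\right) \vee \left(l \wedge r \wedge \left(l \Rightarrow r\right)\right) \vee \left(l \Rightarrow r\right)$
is always true.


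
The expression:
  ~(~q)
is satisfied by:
  {q: True}


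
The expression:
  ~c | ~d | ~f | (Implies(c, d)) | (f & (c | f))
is always true.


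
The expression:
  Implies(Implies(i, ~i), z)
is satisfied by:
  {i: True, z: True}
  {i: True, z: False}
  {z: True, i: False}


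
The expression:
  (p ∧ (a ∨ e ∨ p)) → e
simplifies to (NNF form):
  e ∨ ¬p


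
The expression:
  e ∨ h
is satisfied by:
  {e: True, h: True}
  {e: True, h: False}
  {h: True, e: False}


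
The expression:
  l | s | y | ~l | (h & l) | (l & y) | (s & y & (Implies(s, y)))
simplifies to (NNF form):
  True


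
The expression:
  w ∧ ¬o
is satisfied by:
  {w: True, o: False}


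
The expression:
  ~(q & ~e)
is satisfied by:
  {e: True, q: False}
  {q: False, e: False}
  {q: True, e: True}


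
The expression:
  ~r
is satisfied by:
  {r: False}


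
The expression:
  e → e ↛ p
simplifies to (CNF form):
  ¬e ∨ ¬p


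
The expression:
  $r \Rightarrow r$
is always true.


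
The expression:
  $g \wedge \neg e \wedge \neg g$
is never true.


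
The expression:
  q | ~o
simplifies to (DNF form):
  q | ~o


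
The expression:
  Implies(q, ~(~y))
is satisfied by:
  {y: True, q: False}
  {q: False, y: False}
  {q: True, y: True}


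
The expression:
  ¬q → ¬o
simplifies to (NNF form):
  q ∨ ¬o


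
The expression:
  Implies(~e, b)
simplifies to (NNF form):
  b | e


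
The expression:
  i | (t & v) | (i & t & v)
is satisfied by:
  {i: True, v: True, t: True}
  {i: True, v: True, t: False}
  {i: True, t: True, v: False}
  {i: True, t: False, v: False}
  {v: True, t: True, i: False}


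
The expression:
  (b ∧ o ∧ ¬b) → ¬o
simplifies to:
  True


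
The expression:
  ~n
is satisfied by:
  {n: False}


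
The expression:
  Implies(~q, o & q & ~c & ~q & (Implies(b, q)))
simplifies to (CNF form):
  q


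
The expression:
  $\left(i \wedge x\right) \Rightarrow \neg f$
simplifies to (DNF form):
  $\neg f \vee \neg i \vee \neg x$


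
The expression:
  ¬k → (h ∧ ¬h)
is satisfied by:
  {k: True}


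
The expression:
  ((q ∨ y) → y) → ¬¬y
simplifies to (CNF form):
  q ∨ y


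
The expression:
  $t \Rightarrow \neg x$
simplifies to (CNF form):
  $\neg t \vee \neg x$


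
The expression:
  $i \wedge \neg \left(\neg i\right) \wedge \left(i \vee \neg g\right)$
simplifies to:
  $i$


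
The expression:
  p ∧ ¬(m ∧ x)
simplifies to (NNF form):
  p ∧ (¬m ∨ ¬x)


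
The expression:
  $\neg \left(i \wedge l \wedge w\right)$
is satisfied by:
  {l: False, i: False, w: False}
  {w: True, l: False, i: False}
  {i: True, l: False, w: False}
  {w: True, i: True, l: False}
  {l: True, w: False, i: False}
  {w: True, l: True, i: False}
  {i: True, l: True, w: False}


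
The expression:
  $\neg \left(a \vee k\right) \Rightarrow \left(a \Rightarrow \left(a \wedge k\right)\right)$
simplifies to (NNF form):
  $\text{True}$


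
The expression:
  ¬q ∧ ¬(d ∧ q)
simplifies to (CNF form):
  ¬q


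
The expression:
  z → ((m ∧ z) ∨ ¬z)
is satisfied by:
  {m: True, z: False}
  {z: False, m: False}
  {z: True, m: True}


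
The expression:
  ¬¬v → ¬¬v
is always true.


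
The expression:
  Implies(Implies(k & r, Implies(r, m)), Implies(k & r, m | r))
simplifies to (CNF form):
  True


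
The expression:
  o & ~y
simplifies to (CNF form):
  o & ~y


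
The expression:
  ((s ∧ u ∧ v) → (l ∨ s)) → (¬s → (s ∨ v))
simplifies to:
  s ∨ v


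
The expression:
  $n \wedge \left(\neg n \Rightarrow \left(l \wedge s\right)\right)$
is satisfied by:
  {n: True}


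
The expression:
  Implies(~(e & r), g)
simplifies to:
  g | (e & r)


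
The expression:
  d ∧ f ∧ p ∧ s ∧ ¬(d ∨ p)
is never true.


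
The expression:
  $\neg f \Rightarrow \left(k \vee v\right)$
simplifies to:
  $f \vee k \vee v$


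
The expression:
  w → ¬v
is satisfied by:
  {w: False, v: False}
  {v: True, w: False}
  {w: True, v: False}


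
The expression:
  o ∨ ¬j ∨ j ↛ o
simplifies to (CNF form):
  True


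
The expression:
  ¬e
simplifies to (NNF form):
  ¬e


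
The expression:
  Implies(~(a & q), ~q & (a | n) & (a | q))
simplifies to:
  a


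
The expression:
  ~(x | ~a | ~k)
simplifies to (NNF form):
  a & k & ~x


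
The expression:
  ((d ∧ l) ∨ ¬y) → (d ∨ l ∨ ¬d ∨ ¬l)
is always true.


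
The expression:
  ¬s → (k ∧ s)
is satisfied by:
  {s: True}


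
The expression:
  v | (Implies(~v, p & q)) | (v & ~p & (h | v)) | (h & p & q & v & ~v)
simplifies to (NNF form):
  v | (p & q)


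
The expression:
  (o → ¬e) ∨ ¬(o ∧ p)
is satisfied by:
  {p: False, e: False, o: False}
  {o: True, p: False, e: False}
  {e: True, p: False, o: False}
  {o: True, e: True, p: False}
  {p: True, o: False, e: False}
  {o: True, p: True, e: False}
  {e: True, p: True, o: False}


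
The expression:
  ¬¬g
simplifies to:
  g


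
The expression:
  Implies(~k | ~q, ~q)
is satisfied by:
  {k: True, q: False}
  {q: False, k: False}
  {q: True, k: True}


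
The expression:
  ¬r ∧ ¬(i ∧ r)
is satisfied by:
  {r: False}


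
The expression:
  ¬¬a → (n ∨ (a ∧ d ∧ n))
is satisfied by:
  {n: True, a: False}
  {a: False, n: False}
  {a: True, n: True}


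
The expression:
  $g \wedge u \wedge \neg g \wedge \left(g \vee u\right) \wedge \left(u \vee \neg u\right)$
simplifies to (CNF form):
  $\text{False}$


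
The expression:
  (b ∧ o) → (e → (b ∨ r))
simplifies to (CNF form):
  True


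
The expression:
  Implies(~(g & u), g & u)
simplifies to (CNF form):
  g & u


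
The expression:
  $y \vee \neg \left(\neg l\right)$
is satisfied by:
  {y: True, l: True}
  {y: True, l: False}
  {l: True, y: False}


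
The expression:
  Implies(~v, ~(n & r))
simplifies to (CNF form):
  v | ~n | ~r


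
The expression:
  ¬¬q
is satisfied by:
  {q: True}


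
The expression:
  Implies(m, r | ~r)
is always true.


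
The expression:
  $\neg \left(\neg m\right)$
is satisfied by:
  {m: True}


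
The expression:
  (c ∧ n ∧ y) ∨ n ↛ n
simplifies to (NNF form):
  c ∧ n ∧ y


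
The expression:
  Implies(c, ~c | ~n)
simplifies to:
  ~c | ~n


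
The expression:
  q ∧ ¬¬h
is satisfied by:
  {h: True, q: True}


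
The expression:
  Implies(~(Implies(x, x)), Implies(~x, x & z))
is always true.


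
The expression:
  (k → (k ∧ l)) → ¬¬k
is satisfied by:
  {k: True}


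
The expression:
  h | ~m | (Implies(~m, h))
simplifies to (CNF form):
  True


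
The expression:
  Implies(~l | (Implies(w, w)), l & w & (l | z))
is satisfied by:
  {w: True, l: True}


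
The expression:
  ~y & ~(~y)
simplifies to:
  False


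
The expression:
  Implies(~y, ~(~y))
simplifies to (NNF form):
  y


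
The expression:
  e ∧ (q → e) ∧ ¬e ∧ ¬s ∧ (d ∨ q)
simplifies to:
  False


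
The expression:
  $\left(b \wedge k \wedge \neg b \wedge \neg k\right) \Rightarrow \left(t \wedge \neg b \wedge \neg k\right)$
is always true.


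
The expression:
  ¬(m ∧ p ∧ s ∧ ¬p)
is always true.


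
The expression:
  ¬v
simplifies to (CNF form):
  ¬v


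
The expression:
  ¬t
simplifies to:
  ¬t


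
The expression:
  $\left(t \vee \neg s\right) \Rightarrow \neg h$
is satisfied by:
  {s: True, h: False, t: False}
  {s: False, h: False, t: False}
  {t: True, s: True, h: False}
  {t: True, s: False, h: False}
  {h: True, s: True, t: False}


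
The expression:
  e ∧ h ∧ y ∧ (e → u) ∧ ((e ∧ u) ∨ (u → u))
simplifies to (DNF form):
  e ∧ h ∧ u ∧ y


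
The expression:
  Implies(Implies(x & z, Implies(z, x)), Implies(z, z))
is always true.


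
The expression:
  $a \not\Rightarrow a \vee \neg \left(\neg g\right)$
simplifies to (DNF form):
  $g$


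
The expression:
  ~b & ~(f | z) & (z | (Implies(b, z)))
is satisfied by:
  {z: False, f: False, b: False}


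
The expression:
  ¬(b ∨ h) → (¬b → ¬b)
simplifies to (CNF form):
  True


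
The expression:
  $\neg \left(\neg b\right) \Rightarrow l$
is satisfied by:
  {l: True, b: False}
  {b: False, l: False}
  {b: True, l: True}


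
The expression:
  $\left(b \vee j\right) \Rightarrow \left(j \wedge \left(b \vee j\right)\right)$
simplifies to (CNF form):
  $j \vee \neg b$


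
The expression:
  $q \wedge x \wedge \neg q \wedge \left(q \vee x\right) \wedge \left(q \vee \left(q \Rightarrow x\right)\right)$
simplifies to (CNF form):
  $\text{False}$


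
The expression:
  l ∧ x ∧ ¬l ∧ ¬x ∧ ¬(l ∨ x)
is never true.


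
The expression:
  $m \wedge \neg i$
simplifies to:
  $m \wedge \neg i$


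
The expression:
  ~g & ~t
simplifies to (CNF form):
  ~g & ~t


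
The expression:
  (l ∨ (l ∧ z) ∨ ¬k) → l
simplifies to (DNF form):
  k ∨ l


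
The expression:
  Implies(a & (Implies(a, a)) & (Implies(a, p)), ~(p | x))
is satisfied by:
  {p: False, a: False}
  {a: True, p: False}
  {p: True, a: False}


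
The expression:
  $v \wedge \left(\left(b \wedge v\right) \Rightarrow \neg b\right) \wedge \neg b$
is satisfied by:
  {v: True, b: False}


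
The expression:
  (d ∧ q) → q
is always true.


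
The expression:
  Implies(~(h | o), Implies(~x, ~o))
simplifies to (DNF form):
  True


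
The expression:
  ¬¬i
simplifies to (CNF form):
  i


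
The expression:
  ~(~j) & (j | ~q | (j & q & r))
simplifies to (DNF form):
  j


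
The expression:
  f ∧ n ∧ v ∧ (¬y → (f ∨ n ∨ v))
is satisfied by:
  {n: True, f: True, v: True}


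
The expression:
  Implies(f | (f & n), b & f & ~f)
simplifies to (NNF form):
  ~f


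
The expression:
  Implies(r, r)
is always true.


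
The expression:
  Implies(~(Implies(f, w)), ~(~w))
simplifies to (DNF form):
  w | ~f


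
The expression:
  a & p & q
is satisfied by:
  {a: True, p: True, q: True}


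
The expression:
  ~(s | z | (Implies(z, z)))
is never true.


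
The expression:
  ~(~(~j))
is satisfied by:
  {j: False}


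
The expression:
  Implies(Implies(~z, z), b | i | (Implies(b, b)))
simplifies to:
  True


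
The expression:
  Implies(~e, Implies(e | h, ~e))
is always true.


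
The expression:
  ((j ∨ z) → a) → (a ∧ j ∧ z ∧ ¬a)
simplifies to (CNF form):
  ¬a ∧ (j ∨ z)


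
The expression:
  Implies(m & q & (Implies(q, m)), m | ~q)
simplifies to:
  True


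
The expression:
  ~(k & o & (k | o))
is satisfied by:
  {k: False, o: False}
  {o: True, k: False}
  {k: True, o: False}


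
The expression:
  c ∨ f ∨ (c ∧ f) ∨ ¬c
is always true.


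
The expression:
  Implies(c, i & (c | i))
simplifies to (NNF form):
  i | ~c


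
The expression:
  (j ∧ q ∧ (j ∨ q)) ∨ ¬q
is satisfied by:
  {j: True, q: False}
  {q: False, j: False}
  {q: True, j: True}


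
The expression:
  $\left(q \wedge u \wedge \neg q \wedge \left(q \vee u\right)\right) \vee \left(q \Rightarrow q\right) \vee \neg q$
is always true.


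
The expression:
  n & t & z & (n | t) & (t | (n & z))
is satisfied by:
  {t: True, z: True, n: True}


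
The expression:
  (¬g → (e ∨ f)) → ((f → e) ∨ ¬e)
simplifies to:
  True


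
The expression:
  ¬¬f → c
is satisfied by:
  {c: True, f: False}
  {f: False, c: False}
  {f: True, c: True}


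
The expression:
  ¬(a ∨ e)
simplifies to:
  ¬a ∧ ¬e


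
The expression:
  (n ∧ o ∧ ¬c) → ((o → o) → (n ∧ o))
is always true.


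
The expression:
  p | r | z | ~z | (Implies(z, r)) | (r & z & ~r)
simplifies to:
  True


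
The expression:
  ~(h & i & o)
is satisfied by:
  {h: False, o: False, i: False}
  {i: True, h: False, o: False}
  {o: True, h: False, i: False}
  {i: True, o: True, h: False}
  {h: True, i: False, o: False}
  {i: True, h: True, o: False}
  {o: True, h: True, i: False}


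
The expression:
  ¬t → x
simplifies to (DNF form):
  t ∨ x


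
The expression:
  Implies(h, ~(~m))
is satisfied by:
  {m: True, h: False}
  {h: False, m: False}
  {h: True, m: True}


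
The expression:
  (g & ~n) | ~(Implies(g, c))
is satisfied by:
  {g: True, c: False, n: False}
  {g: True, n: True, c: False}
  {g: True, c: True, n: False}


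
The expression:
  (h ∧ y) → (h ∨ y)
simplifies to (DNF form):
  True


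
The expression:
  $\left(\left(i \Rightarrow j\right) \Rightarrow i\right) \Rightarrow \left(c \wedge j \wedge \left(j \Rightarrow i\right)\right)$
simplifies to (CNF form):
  $\left(c \vee \neg i\right) \wedge \left(j \vee \neg i\right)$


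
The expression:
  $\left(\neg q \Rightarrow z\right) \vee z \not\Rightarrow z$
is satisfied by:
  {q: True, z: True}
  {q: True, z: False}
  {z: True, q: False}


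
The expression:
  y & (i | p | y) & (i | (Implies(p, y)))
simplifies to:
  y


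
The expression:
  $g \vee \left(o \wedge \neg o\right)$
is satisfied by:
  {g: True}


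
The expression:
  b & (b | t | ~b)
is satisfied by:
  {b: True}


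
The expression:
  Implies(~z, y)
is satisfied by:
  {y: True, z: True}
  {y: True, z: False}
  {z: True, y: False}


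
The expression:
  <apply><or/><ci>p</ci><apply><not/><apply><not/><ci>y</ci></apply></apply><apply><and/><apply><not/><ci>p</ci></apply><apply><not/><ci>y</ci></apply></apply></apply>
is always true.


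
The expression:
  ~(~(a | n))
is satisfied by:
  {n: True, a: True}
  {n: True, a: False}
  {a: True, n: False}


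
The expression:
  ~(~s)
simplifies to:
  s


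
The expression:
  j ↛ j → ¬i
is always true.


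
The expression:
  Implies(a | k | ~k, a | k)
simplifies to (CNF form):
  a | k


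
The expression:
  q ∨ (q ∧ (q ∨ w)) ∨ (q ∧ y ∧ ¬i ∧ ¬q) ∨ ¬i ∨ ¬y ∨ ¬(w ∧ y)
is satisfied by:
  {q: True, w: False, y: False, i: False}
  {i: False, w: False, q: False, y: False}
  {i: True, q: True, w: False, y: False}
  {i: True, w: False, q: False, y: False}
  {y: True, q: True, i: False, w: False}
  {y: True, i: False, w: False, q: False}
  {y: True, i: True, q: True, w: False}
  {y: True, i: True, w: False, q: False}
  {q: True, w: True, y: False, i: False}
  {w: True, y: False, q: False, i: False}
  {i: True, w: True, q: True, y: False}
  {i: True, w: True, y: False, q: False}
  {q: True, w: True, y: True, i: False}
  {w: True, y: True, i: False, q: False}
  {i: True, w: True, y: True, q: True}


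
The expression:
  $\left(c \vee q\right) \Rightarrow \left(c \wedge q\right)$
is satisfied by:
  {c: False, q: False}
  {q: True, c: True}


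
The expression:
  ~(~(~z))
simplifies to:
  ~z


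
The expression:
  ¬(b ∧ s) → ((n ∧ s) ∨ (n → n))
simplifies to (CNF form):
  True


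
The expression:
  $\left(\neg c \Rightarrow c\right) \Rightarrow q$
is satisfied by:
  {q: True, c: False}
  {c: False, q: False}
  {c: True, q: True}


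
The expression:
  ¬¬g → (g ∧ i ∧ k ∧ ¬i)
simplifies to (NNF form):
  ¬g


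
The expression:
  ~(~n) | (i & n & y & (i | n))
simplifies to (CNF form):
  n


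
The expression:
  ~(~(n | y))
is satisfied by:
  {n: True, y: True}
  {n: True, y: False}
  {y: True, n: False}


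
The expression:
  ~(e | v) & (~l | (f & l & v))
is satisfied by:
  {v: False, e: False, l: False}


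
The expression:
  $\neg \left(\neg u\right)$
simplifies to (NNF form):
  $u$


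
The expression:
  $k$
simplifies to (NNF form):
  $k$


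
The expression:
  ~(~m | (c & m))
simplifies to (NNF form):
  m & ~c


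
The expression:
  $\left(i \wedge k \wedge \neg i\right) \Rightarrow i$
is always true.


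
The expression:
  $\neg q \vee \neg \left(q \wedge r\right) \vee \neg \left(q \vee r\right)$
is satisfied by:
  {q: False, r: False}
  {r: True, q: False}
  {q: True, r: False}


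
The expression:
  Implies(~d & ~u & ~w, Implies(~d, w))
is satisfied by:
  {d: True, u: True, w: True}
  {d: True, u: True, w: False}
  {d: True, w: True, u: False}
  {d: True, w: False, u: False}
  {u: True, w: True, d: False}
  {u: True, w: False, d: False}
  {w: True, u: False, d: False}


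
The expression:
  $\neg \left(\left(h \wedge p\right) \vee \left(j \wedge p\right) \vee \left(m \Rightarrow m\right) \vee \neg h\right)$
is never true.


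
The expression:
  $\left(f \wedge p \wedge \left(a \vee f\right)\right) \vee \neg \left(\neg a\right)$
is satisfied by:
  {a: True, p: True, f: True}
  {a: True, p: True, f: False}
  {a: True, f: True, p: False}
  {a: True, f: False, p: False}
  {p: True, f: True, a: False}


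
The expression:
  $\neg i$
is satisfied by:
  {i: False}


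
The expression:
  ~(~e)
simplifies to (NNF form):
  e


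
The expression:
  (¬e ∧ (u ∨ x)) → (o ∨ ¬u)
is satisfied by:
  {o: True, e: True, u: False}
  {o: True, u: False, e: False}
  {e: True, u: False, o: False}
  {e: False, u: False, o: False}
  {o: True, e: True, u: True}
  {o: True, u: True, e: False}
  {e: True, u: True, o: False}


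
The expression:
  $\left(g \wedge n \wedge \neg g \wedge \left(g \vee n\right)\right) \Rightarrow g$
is always true.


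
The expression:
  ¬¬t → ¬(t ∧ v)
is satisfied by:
  {v: False, t: False}
  {t: True, v: False}
  {v: True, t: False}


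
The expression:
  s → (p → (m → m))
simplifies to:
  True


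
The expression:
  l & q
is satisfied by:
  {q: True, l: True}


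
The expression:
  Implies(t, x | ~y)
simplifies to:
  x | ~t | ~y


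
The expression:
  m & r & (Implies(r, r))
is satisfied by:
  {r: True, m: True}


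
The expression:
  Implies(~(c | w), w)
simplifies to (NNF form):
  c | w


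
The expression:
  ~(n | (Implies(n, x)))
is never true.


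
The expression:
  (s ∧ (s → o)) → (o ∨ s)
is always true.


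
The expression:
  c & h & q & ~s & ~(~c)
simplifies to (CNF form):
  c & h & q & ~s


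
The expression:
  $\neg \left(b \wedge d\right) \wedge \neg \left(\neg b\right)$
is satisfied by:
  {b: True, d: False}


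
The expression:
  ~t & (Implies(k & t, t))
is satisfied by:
  {t: False}


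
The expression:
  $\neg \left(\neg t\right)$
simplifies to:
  $t$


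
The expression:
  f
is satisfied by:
  {f: True}


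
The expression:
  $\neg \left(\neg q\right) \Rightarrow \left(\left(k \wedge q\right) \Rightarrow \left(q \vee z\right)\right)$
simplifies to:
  $\text{True}$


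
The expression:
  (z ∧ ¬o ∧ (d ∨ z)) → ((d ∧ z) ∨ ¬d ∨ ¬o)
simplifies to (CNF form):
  True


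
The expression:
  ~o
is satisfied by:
  {o: False}


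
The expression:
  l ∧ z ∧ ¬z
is never true.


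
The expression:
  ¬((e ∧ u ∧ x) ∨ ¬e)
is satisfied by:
  {e: True, u: False, x: False}
  {e: True, x: True, u: False}
  {e: True, u: True, x: False}


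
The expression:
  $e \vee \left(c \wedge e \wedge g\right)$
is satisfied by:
  {e: True}


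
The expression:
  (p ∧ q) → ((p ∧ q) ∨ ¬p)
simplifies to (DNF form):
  True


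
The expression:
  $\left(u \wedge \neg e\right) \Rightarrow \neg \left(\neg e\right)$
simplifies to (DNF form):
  $e \vee \neg u$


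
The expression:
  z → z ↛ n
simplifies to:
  ¬n ∨ ¬z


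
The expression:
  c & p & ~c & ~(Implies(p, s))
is never true.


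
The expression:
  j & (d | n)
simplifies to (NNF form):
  j & (d | n)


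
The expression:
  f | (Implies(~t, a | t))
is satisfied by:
  {a: True, t: True, f: True}
  {a: True, t: True, f: False}
  {a: True, f: True, t: False}
  {a: True, f: False, t: False}
  {t: True, f: True, a: False}
  {t: True, f: False, a: False}
  {f: True, t: False, a: False}


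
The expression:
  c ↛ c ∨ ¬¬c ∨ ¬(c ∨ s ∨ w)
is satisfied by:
  {c: True, s: False, w: False}
  {c: True, w: True, s: False}
  {c: True, s: True, w: False}
  {c: True, w: True, s: True}
  {w: False, s: False, c: False}


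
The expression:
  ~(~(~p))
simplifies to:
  ~p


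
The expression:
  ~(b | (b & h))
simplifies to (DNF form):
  ~b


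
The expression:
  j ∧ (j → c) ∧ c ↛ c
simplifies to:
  False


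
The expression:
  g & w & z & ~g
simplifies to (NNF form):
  False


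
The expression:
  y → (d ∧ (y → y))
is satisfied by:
  {d: True, y: False}
  {y: False, d: False}
  {y: True, d: True}


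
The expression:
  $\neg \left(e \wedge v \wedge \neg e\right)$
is always true.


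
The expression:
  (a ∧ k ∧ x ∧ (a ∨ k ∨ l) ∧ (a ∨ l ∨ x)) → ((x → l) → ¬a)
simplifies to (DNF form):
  ¬a ∨ ¬k ∨ ¬l ∨ ¬x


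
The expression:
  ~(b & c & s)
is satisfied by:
  {s: False, c: False, b: False}
  {b: True, s: False, c: False}
  {c: True, s: False, b: False}
  {b: True, c: True, s: False}
  {s: True, b: False, c: False}
  {b: True, s: True, c: False}
  {c: True, s: True, b: False}


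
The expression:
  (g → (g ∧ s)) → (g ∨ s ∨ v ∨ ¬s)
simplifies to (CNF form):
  True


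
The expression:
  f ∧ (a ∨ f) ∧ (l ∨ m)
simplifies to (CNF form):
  f ∧ (l ∨ m)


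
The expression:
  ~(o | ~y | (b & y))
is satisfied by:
  {y: True, o: False, b: False}


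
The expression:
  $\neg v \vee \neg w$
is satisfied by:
  {w: False, v: False}
  {v: True, w: False}
  {w: True, v: False}


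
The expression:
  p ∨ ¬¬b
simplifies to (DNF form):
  b ∨ p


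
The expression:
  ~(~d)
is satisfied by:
  {d: True}


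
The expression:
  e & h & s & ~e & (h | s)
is never true.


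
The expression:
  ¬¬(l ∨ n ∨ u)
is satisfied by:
  {n: True, l: True, u: True}
  {n: True, l: True, u: False}
  {n: True, u: True, l: False}
  {n: True, u: False, l: False}
  {l: True, u: True, n: False}
  {l: True, u: False, n: False}
  {u: True, l: False, n: False}


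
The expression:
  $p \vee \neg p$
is always true.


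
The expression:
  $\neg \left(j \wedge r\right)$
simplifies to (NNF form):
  $\neg j \vee \neg r$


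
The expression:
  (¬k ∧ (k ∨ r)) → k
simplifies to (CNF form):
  k ∨ ¬r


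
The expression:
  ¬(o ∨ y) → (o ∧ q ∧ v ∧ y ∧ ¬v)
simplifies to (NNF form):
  o ∨ y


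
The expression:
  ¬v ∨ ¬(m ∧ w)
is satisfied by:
  {w: False, m: False, v: False}
  {v: True, w: False, m: False}
  {m: True, w: False, v: False}
  {v: True, m: True, w: False}
  {w: True, v: False, m: False}
  {v: True, w: True, m: False}
  {m: True, w: True, v: False}


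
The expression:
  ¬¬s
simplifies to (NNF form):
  s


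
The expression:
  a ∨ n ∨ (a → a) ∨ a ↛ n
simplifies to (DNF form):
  True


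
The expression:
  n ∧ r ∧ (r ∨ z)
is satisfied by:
  {r: True, n: True}


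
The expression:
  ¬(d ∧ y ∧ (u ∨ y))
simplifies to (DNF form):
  ¬d ∨ ¬y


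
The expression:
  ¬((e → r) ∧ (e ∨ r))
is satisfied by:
  {r: False}


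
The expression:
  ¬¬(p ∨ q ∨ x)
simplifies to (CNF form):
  p ∨ q ∨ x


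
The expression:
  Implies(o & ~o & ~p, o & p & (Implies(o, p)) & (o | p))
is always true.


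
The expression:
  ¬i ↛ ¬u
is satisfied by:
  {u: True, i: False}


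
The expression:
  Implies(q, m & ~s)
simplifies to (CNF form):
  (m | ~q) & (~q | ~s)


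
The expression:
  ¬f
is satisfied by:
  {f: False}


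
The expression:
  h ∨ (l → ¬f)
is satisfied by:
  {h: True, l: False, f: False}
  {l: False, f: False, h: False}
  {f: True, h: True, l: False}
  {f: True, l: False, h: False}
  {h: True, l: True, f: False}
  {l: True, h: False, f: False}
  {f: True, l: True, h: True}


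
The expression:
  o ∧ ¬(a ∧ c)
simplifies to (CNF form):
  o ∧ (¬a ∨ ¬c)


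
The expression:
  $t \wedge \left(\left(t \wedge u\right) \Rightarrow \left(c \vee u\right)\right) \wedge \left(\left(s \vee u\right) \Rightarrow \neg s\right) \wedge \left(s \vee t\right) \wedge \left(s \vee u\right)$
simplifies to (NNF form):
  $t \wedge u \wedge \neg s$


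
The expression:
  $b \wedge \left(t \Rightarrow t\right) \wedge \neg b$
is never true.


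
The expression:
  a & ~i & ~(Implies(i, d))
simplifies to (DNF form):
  False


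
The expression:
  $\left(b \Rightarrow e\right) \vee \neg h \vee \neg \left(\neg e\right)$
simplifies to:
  $e \vee \neg b \vee \neg h$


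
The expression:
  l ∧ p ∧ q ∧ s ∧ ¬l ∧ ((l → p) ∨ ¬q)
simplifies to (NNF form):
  False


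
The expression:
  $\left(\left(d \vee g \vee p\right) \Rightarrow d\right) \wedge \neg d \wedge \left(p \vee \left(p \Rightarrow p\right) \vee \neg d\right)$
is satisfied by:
  {g: False, d: False, p: False}


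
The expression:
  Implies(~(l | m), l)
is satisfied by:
  {m: True, l: True}
  {m: True, l: False}
  {l: True, m: False}


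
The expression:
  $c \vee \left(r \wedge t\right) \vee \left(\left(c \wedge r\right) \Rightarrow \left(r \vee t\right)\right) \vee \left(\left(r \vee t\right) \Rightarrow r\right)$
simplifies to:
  $\text{True}$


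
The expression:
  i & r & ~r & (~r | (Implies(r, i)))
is never true.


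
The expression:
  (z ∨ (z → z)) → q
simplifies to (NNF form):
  q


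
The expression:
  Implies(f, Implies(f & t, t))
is always true.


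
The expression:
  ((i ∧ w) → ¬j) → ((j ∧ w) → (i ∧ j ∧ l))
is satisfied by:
  {i: True, w: False, j: False}
  {w: False, j: False, i: False}
  {i: True, j: True, w: False}
  {j: True, w: False, i: False}
  {i: True, w: True, j: False}
  {w: True, i: False, j: False}
  {i: True, j: True, w: True}


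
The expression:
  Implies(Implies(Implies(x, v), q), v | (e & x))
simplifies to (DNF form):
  v | (e & x) | (~q & ~x)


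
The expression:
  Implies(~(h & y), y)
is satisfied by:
  {y: True}


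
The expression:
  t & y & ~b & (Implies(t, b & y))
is never true.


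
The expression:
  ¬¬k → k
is always true.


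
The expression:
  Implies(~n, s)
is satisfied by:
  {n: True, s: True}
  {n: True, s: False}
  {s: True, n: False}


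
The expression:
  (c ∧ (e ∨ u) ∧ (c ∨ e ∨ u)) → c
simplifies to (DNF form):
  True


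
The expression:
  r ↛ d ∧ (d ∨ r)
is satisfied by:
  {r: True, d: False}


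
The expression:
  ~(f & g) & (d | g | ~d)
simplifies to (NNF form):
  ~f | ~g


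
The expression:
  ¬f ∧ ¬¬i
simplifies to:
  i ∧ ¬f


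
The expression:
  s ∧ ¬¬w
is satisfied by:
  {w: True, s: True}


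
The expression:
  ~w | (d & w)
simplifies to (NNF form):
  d | ~w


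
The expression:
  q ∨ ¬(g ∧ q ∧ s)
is always true.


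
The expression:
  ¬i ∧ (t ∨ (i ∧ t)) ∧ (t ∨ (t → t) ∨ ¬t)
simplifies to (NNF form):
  t ∧ ¬i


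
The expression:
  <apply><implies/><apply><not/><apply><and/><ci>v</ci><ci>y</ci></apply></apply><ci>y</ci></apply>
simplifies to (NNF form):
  <ci>y</ci>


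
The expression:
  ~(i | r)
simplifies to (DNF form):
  ~i & ~r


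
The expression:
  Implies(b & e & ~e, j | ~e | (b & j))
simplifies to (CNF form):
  True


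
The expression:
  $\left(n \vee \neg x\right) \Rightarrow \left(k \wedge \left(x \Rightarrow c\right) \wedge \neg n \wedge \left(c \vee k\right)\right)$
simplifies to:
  $\neg n \wedge \left(k \vee x\right)$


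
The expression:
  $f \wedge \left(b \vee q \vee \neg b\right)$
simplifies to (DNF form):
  $f$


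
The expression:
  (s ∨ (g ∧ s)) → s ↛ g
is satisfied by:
  {s: False, g: False}
  {g: True, s: False}
  {s: True, g: False}


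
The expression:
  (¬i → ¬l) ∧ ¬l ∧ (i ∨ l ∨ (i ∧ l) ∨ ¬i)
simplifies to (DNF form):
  ¬l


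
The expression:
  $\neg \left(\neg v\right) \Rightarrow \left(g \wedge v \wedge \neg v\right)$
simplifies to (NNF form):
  $\neg v$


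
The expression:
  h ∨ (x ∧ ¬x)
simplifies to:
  h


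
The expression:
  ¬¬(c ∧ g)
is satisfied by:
  {c: True, g: True}


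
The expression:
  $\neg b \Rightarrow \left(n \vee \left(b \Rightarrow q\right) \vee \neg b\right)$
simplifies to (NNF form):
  $\text{True}$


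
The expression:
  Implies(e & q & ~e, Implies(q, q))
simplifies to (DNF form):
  True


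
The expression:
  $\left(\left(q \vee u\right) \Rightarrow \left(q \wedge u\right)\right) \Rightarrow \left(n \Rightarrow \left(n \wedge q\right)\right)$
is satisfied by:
  {q: True, u: True, n: False}
  {q: True, u: False, n: False}
  {u: True, q: False, n: False}
  {q: False, u: False, n: False}
  {n: True, q: True, u: True}
  {n: True, q: True, u: False}
  {n: True, u: True, q: False}


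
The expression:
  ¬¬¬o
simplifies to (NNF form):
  ¬o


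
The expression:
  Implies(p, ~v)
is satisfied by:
  {p: False, v: False}
  {v: True, p: False}
  {p: True, v: False}


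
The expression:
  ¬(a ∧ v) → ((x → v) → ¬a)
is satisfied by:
  {x: True, v: True, a: False}
  {x: True, v: False, a: False}
  {v: True, x: False, a: False}
  {x: False, v: False, a: False}
  {x: True, a: True, v: True}
  {x: True, a: True, v: False}
  {a: True, v: True, x: False}


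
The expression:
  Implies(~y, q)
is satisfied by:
  {y: True, q: True}
  {y: True, q: False}
  {q: True, y: False}


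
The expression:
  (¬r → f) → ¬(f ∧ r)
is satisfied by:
  {r: False, f: False}
  {f: True, r: False}
  {r: True, f: False}


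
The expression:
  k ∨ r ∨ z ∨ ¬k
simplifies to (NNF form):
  True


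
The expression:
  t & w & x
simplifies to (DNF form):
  t & w & x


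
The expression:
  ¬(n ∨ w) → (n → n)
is always true.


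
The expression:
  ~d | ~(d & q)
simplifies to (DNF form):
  ~d | ~q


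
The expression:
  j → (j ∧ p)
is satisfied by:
  {p: True, j: False}
  {j: False, p: False}
  {j: True, p: True}


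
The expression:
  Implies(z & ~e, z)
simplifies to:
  True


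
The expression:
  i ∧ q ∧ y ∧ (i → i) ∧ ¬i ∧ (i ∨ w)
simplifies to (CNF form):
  False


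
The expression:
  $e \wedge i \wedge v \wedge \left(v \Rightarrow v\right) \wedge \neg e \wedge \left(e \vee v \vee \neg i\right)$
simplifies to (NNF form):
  $\text{False}$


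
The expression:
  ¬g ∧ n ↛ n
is never true.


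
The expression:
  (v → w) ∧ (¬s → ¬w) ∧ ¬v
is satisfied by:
  {s: True, w: False, v: False}
  {w: False, v: False, s: False}
  {s: True, w: True, v: False}


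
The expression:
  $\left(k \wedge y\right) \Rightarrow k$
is always true.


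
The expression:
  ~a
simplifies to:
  ~a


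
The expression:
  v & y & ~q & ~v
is never true.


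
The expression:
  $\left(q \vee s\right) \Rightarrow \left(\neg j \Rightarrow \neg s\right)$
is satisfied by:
  {j: True, s: False}
  {s: False, j: False}
  {s: True, j: True}


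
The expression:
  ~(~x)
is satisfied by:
  {x: True}


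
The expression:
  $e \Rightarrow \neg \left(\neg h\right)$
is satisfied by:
  {h: True, e: False}
  {e: False, h: False}
  {e: True, h: True}


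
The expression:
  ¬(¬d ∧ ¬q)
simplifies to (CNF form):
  d ∨ q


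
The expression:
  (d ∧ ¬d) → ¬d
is always true.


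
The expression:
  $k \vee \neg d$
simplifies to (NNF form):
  $k \vee \neg d$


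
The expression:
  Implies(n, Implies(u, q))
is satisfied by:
  {q: True, u: False, n: False}
  {u: False, n: False, q: False}
  {n: True, q: True, u: False}
  {n: True, u: False, q: False}
  {q: True, u: True, n: False}
  {u: True, q: False, n: False}
  {n: True, u: True, q: True}


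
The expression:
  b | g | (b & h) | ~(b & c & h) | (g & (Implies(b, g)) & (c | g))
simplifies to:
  True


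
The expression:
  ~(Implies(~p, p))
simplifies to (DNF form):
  ~p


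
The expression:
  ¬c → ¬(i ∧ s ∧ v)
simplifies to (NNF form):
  c ∨ ¬i ∨ ¬s ∨ ¬v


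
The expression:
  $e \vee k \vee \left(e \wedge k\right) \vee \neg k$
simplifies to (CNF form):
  $\text{True}$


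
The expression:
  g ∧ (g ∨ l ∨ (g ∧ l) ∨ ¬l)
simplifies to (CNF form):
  g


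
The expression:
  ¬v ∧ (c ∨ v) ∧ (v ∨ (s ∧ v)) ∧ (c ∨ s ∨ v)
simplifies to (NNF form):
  False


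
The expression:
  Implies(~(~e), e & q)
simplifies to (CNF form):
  q | ~e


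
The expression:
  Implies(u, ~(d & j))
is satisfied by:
  {u: False, d: False, j: False}
  {j: True, u: False, d: False}
  {d: True, u: False, j: False}
  {j: True, d: True, u: False}
  {u: True, j: False, d: False}
  {j: True, u: True, d: False}
  {d: True, u: True, j: False}


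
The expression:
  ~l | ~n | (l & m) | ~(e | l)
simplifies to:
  m | ~l | ~n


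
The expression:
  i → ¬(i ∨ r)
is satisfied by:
  {i: False}


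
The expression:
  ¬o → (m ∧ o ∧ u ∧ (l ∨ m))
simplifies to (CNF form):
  o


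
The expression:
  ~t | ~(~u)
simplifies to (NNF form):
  u | ~t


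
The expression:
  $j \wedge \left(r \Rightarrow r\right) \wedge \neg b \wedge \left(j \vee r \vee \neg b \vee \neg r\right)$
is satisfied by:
  {j: True, b: False}


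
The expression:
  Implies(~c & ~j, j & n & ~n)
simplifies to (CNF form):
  c | j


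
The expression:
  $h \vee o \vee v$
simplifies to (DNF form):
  $h \vee o \vee v$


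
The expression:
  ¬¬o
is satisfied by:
  {o: True}


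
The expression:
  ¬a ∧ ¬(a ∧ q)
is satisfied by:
  {a: False}


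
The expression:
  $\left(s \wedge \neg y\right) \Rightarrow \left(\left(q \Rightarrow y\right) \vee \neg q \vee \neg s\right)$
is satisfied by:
  {y: True, s: False, q: False}
  {s: False, q: False, y: False}
  {y: True, q: True, s: False}
  {q: True, s: False, y: False}
  {y: True, s: True, q: False}
  {s: True, y: False, q: False}
  {y: True, q: True, s: True}


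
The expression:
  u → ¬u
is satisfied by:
  {u: False}


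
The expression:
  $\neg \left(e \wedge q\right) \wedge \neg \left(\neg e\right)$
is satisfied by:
  {e: True, q: False}


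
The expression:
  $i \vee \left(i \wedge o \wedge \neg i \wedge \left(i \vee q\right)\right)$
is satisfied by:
  {i: True}


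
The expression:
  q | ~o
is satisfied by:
  {q: True, o: False}
  {o: False, q: False}
  {o: True, q: True}


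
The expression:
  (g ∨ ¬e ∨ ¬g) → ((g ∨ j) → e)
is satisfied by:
  {e: True, j: False, g: False}
  {e: True, g: True, j: False}
  {e: True, j: True, g: False}
  {e: True, g: True, j: True}
  {g: False, j: False, e: False}
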